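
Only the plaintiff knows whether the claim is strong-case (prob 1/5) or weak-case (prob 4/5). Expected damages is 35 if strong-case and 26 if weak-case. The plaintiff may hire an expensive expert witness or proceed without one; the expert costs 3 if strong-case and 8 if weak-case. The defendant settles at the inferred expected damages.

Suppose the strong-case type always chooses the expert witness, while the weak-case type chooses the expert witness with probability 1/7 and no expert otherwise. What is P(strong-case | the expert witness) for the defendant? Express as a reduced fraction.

P(the expert witness) = (1/5)·1 + (4/5)·(1/7) = 11/35.
By Bayes' rule, P(strong-case | the expert witness) = (1/5) / (11/35) = 7/11.

7/11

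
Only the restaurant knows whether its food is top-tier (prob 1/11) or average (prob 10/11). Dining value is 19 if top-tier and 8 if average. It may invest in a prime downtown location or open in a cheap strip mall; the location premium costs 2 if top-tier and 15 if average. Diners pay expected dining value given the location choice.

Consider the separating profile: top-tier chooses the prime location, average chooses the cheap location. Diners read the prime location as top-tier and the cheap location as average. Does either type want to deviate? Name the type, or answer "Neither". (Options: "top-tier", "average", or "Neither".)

Neither

The prime location pays 19; the cheap location pays 8.
top-tier: assigned the prime location, nets 19 − 2 = 17; deviating to the cheap location nets 8.
average: assigned the cheap location, nets 8; deviating to the prime location nets 19 − 15 = 4.
Both types strictly prefer their assigned action; no profitable deviation.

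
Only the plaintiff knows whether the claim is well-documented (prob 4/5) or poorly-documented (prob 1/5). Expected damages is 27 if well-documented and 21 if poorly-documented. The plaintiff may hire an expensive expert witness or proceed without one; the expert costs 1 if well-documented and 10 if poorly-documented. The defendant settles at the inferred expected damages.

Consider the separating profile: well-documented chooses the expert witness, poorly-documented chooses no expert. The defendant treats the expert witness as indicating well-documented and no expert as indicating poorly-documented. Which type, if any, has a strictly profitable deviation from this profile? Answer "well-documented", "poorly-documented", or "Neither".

Neither

The expert witness pays 27; no expert pays 21.
well-documented: assigned the expert witness, nets 27 − 1 = 26; deviating to no expert nets 21.
poorly-documented: assigned no expert, nets 21; deviating to the expert witness nets 27 − 10 = 17.
Both types strictly prefer their assigned action; no profitable deviation.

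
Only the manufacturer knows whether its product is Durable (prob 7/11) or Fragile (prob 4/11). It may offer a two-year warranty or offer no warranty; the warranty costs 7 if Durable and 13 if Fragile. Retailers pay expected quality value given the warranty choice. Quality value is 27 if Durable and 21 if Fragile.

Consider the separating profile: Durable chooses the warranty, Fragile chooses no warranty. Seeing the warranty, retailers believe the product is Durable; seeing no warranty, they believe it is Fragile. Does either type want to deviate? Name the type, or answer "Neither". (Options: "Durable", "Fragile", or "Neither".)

Durable

The warranty pays 27; no warranty pays 21.
Durable: assigned the warranty, nets 27 − 7 = 20; deviating to no warranty nets 21.
Fragile: assigned no warranty, nets 21; deviating to the warranty nets 27 − 13 = 14.
The Durable type gains 1 by deviating.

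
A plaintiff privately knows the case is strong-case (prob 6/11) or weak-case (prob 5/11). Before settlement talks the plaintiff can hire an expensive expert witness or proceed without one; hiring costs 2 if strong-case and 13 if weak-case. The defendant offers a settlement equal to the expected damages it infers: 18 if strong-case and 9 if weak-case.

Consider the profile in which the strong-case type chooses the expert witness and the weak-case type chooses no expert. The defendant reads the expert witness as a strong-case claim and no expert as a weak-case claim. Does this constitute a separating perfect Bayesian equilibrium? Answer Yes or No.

Yes

Under these beliefs, the expert witness earns settlement 18 and no expert earns settlement 9.
strong-case: the expert witness nets 18 − 2 = 16; no expert nets 9. strong-case prefers the expert witness.
weak-case: the expert witness nets 18 − 13 = 5; no expert nets 9. weak-case prefers no expert.
Neither type deviates, so the separating profile is an equilibrium.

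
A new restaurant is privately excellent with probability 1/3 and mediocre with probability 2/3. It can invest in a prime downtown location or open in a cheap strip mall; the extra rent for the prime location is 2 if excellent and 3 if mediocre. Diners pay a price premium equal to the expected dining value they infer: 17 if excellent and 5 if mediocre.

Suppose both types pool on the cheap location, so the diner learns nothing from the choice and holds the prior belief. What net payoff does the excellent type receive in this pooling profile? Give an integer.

9

Pooled price premium = 1/3·17 + 2/3·5 = 9.
excellent pays no cost for the cheap location, so net payoff = 9.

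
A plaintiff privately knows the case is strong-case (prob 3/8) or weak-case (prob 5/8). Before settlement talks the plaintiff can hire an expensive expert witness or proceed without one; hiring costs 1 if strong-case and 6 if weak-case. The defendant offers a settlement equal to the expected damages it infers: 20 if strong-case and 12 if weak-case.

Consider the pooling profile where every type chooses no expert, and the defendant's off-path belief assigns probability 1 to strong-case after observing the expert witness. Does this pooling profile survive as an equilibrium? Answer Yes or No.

On path, the defendant holds the prior and pays 3/8·20 + 5/8·12 = 15. Off path (the expert witness), believing strong-case, it pays 20.
strong-case: no expert nets 15; the expert witness nets 20 − 1 = 19. strong-case would deviate.
weak-case: no expert nets 15; the expert witness nets 20 − 6 = 14. weak-case stays.
A type deviates, so pooling fails.

No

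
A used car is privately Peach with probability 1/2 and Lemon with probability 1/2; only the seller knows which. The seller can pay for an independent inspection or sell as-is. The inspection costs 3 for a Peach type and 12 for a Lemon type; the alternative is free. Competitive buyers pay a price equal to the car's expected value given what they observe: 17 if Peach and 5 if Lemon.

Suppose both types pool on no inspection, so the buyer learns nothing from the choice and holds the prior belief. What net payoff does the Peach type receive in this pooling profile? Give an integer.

Pooled price = 1/2·17 + 1/2·5 = 11.
Peach pays no cost for no inspection, so net payoff = 11.

11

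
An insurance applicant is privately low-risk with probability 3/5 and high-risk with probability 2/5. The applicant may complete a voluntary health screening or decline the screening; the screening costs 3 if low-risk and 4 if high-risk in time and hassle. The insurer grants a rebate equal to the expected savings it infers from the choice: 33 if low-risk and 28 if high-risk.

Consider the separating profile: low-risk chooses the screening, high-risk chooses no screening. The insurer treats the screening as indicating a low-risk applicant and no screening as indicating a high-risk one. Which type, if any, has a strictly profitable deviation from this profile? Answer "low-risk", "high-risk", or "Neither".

high-risk

The screening pays 33; no screening pays 28.
low-risk: assigned the screening, nets 33 − 3 = 30; deviating to no screening nets 28.
high-risk: assigned no screening, nets 28; deviating to the screening nets 33 − 4 = 29.
The high-risk type gains 1 by deviating.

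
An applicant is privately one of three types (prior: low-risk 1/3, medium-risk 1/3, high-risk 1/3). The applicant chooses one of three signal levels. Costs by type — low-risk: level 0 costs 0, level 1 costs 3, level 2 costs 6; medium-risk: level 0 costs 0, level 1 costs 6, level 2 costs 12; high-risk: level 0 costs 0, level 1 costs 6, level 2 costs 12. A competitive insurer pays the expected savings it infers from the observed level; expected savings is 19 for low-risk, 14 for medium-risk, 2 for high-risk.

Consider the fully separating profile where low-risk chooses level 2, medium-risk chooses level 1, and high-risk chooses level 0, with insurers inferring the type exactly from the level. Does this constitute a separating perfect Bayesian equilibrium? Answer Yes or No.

Separating rebates: level 2 → 19, level 1 → 14, level 0 → 2.
low-risk (assigned level 2): level 0: 2 − 0 = 2; level 1: 14 − 3 = 11; level 2: 19 − 6 = 13. low-risk stays.
medium-risk (assigned level 1): level 0: 2 − 0 = 2; level 1: 14 − 6 = 8; level 2: 19 − 12 = 7. medium-risk stays.
high-risk (assigned level 0): level 0: 2 − 0 = 2; level 1: 14 − 6 = 8; level 2: 19 − 12 = 7. high-risk prefers level 1.
At least one type deviates; the separating profile fails.

No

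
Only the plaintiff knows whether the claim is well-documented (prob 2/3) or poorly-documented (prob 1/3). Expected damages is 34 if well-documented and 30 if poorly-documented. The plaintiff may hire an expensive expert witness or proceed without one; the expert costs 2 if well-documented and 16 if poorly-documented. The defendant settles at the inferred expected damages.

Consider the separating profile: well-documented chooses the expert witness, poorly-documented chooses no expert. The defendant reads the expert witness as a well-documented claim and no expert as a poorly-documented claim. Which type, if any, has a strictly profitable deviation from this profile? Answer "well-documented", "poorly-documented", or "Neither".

The expert witness pays 34; no expert pays 30.
well-documented: assigned the expert witness, nets 34 − 2 = 32; deviating to no expert nets 30.
poorly-documented: assigned no expert, nets 30; deviating to the expert witness nets 34 − 16 = 18.
Both types strictly prefer their assigned action; no profitable deviation.

Neither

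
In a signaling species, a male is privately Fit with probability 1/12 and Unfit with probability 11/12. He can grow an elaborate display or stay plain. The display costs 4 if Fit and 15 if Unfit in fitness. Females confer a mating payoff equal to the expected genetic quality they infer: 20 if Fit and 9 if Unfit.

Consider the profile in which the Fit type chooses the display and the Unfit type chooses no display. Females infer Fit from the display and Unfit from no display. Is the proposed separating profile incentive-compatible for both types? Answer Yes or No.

Yes

Under these beliefs, the display earns mating payoff 20 and no display earns mating payoff 9.
Fit: the display nets 20 − 4 = 16; no display nets 9. Fit prefers the display.
Unfit: the display nets 20 − 15 = 5; no display nets 9. Unfit prefers no display.
Neither type deviates, so the separating profile is an equilibrium.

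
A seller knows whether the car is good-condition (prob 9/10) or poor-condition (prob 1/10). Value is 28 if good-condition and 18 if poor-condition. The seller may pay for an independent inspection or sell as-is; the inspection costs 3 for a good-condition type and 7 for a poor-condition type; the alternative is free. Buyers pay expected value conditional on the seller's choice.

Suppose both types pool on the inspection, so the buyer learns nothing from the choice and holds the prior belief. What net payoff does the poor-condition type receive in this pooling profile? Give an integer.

Pooled price = 9/10·28 + 1/10·18 = 27.
poor-condition pays cost 7 for the inspection, so net payoff = 27 − 7 = 20.

20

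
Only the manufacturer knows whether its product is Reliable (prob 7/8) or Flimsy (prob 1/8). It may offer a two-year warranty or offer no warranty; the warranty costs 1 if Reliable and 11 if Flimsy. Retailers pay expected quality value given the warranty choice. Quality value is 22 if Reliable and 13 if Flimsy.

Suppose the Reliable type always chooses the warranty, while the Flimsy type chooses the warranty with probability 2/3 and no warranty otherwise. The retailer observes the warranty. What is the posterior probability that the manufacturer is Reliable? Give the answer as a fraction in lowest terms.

P(the warranty) = (7/8)·1 + (1/8)·(2/3) = 23/24.
By Bayes' rule, P(Reliable | the warranty) = (7/8) / (23/24) = 21/23.

21/23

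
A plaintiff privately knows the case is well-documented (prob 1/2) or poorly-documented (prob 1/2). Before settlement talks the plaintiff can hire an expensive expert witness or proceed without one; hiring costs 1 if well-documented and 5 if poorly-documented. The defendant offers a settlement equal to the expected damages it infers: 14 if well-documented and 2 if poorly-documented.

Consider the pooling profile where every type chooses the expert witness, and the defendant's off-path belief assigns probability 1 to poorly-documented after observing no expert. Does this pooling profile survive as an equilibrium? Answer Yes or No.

On path, the defendant holds the prior and pays 1/2·14 + 1/2·2 = 8. Off path (no expert), believing poorly-documented, it pays 2.
well-documented: the expert witness nets 8 − 1 = 7; no expert nets 2. well-documented stays.
poorly-documented: the expert witness nets 8 − 5 = 3; no expert nets 2. poorly-documented stays.
No type deviates, so pooling is sustained.

Yes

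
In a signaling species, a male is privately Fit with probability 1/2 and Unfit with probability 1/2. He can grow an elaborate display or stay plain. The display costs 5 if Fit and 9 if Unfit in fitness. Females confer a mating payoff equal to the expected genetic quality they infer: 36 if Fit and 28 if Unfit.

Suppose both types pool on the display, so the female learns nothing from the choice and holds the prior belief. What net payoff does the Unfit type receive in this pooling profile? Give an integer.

Pooled mating payoff = 1/2·36 + 1/2·28 = 32.
Unfit pays cost 9 for the display, so net payoff = 32 − 9 = 23.

23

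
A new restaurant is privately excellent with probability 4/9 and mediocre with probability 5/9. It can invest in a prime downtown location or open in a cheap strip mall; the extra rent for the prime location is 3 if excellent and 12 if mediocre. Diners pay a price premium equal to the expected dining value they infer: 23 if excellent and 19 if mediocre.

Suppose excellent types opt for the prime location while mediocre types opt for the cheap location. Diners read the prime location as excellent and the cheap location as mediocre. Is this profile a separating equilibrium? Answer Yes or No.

Yes

Under these beliefs, the prime location earns price premium 23 and the cheap location earns price premium 19.
excellent: the prime location nets 23 − 3 = 20; the cheap location nets 19. excellent prefers the prime location.
mediocre: the prime location nets 23 − 12 = 11; the cheap location nets 19. mediocre prefers the cheap location.
Neither type deviates, so the separating profile is an equilibrium.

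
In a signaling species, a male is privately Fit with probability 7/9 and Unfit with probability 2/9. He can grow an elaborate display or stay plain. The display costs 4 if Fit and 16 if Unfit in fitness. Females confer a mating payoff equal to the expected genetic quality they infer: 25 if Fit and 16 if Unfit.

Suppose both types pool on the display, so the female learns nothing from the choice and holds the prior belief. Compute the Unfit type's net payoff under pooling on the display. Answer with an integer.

7

Pooled mating payoff = 7/9·25 + 2/9·16 = 23.
Unfit pays cost 16 for the display, so net payoff = 23 − 16 = 7.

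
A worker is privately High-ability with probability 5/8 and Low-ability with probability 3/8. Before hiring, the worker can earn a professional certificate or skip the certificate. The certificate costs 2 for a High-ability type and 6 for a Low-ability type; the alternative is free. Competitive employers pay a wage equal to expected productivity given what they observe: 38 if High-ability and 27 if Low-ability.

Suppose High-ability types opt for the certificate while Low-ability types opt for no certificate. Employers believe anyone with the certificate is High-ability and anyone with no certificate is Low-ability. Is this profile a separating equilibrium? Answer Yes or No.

Under these beliefs, the certificate earns wage 38 and no certificate earns wage 27.
High-ability: the certificate nets 38 − 2 = 36; no certificate nets 27. High-ability prefers the certificate.
Low-ability: the certificate nets 38 − 6 = 32; no certificate nets 27. Low-ability would deviate to the certificate.
Low-ability has a profitable deviation, so the profile is not an equilibrium.

No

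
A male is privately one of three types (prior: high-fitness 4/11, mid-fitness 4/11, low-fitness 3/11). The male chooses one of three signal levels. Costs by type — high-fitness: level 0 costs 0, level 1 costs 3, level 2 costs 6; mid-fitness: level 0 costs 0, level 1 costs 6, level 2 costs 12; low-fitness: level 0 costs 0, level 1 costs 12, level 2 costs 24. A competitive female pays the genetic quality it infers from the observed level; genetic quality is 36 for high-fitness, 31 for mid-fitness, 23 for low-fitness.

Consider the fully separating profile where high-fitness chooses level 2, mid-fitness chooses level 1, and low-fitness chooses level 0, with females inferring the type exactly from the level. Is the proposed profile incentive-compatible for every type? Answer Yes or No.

Yes

Separating mating payoffs: level 2 → 36, level 1 → 31, level 0 → 23.
high-fitness (assigned level 2): level 0: 23 − 0 = 23; level 1: 31 − 3 = 28; level 2: 36 − 6 = 30. high-fitness stays.
mid-fitness (assigned level 1): level 0: 23 − 0 = 23; level 1: 31 − 6 = 25; level 2: 36 − 12 = 24. mid-fitness stays.
low-fitness (assigned level 0): level 0: 23 − 0 = 23; level 1: 31 − 12 = 19; level 2: 36 − 24 = 12. low-fitness stays.
Every type prefers its assigned level; separation holds.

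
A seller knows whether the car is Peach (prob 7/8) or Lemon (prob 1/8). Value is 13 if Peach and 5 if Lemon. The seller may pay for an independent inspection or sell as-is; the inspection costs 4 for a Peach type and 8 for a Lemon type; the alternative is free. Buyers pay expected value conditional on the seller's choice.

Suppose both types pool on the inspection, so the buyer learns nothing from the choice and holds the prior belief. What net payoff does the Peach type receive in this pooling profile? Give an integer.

Pooled price = 7/8·13 + 1/8·5 = 12.
Peach pays cost 4 for the inspection, so net payoff = 12 − 4 = 8.

8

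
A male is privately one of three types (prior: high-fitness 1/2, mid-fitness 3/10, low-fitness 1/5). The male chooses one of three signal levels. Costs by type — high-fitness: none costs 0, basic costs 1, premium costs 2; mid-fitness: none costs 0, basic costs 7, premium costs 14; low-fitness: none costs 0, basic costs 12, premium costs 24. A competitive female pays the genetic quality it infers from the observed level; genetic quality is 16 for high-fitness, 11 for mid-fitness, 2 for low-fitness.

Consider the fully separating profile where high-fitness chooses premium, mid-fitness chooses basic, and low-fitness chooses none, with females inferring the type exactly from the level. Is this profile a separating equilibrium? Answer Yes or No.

Yes

Separating mating payoffs: premium → 16, basic → 11, none → 2.
high-fitness (assigned premium): none: 2 − 0 = 2; basic: 11 − 1 = 10; premium: 16 − 2 = 14. high-fitness stays.
mid-fitness (assigned basic): none: 2 − 0 = 2; basic: 11 − 7 = 4; premium: 16 − 14 = 2. mid-fitness stays.
low-fitness (assigned none): none: 2 − 0 = 2; basic: 11 − 12 = -1; premium: 16 − 24 = -8. low-fitness stays.
Every type prefers its assigned level; separation holds.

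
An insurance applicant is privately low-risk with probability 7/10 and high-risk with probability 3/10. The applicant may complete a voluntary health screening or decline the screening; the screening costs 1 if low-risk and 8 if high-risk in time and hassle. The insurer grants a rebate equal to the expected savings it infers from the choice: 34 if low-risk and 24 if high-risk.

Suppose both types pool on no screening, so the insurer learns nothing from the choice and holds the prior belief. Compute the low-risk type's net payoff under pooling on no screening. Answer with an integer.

Pooled rebate = 7/10·34 + 3/10·24 = 31.
low-risk pays no cost for no screening, so net payoff = 31.

31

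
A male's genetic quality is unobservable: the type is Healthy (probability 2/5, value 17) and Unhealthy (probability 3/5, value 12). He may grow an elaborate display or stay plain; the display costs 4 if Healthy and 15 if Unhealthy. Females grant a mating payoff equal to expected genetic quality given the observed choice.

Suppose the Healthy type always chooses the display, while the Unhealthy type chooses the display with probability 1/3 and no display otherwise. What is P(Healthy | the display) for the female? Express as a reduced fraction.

P(the display) = (2/5)·1 + (3/5)·(1/3) = 3/5.
By Bayes' rule, P(Healthy | the display) = (2/5) / (3/5) = 2/3.

2/3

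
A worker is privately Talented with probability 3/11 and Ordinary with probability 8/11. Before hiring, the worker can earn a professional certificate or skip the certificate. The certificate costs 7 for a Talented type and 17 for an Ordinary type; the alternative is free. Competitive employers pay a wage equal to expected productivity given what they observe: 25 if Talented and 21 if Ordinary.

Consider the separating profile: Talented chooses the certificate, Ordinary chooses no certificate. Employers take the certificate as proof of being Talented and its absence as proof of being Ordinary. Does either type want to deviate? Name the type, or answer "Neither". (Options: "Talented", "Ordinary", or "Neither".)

Talented

The certificate pays 25; no certificate pays 21.
Talented: assigned the certificate, nets 25 − 7 = 18; deviating to no certificate nets 21.
Ordinary: assigned no certificate, nets 21; deviating to the certificate nets 25 − 17 = 8.
The Talented type gains 3 by deviating.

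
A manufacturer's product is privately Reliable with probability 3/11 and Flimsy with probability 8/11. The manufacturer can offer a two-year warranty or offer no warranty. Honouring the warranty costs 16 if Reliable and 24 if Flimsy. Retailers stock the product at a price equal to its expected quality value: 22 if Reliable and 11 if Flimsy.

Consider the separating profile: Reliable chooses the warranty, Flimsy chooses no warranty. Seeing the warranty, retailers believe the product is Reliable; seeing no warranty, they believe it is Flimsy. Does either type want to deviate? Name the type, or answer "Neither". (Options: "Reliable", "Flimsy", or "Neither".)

Reliable

The warranty pays 22; no warranty pays 11.
Reliable: assigned the warranty, nets 22 − 16 = 6; deviating to no warranty nets 11.
Flimsy: assigned no warranty, nets 11; deviating to the warranty nets 22 − 24 = -2.
The Reliable type gains 5 by deviating.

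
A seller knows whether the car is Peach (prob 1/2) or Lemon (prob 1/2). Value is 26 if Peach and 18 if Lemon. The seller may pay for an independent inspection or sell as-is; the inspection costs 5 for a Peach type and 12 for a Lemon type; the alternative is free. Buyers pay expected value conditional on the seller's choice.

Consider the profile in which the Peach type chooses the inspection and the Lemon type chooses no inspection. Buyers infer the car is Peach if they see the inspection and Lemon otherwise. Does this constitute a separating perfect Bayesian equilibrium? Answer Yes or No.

Yes

Under these beliefs, the inspection earns price 26 and no inspection earns price 18.
Peach: the inspection nets 26 − 5 = 21; no inspection nets 18. Peach prefers the inspection.
Lemon: the inspection nets 26 − 12 = 14; no inspection nets 18. Lemon prefers no inspection.
Neither type deviates, so the separating profile is an equilibrium.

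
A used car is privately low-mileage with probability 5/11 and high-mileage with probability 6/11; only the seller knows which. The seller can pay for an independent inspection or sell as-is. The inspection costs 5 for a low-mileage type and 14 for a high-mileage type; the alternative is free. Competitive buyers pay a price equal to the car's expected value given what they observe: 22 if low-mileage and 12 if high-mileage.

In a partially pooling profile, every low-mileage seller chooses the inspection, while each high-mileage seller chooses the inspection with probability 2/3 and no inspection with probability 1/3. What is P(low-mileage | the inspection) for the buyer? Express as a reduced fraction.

P(the inspection) = (5/11)·1 + (6/11)·(2/3) = 9/11.
By Bayes' rule, P(low-mileage | the inspection) = (5/11) / (9/11) = 5/9.

5/9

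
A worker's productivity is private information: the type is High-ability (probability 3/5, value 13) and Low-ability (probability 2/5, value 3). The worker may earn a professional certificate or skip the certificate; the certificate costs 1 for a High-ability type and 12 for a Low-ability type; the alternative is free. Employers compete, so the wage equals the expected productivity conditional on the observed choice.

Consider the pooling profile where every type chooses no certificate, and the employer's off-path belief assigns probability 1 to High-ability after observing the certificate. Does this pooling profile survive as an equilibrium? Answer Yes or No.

On path, the employer holds the prior and pays 3/5·13 + 2/5·3 = 9. Off path (the certificate), believing High-ability, it pays 13.
High-ability: no certificate nets 9; the certificate nets 13 − 1 = 12. High-ability would deviate.
Low-ability: no certificate nets 9; the certificate nets 13 − 12 = 1. Low-ability stays.
A type deviates, so pooling fails.

No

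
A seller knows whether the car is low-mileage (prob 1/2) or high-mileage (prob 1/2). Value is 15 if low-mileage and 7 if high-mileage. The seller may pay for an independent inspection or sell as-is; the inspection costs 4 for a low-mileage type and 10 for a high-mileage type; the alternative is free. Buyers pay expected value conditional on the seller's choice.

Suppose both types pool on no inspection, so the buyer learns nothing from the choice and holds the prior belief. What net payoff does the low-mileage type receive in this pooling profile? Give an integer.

Pooled price = 1/2·15 + 1/2·7 = 11.
low-mileage pays no cost for no inspection, so net payoff = 11.

11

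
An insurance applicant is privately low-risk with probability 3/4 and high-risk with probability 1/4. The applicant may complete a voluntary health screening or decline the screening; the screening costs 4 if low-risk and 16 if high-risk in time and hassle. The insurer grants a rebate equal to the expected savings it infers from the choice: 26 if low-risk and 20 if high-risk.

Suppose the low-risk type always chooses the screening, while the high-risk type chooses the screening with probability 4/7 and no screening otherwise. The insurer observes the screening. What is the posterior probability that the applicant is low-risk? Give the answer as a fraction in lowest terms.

P(the screening) = (3/4)·1 + (1/4)·(4/7) = 25/28.
By Bayes' rule, P(low-risk | the screening) = (3/4) / (25/28) = 21/25.

21/25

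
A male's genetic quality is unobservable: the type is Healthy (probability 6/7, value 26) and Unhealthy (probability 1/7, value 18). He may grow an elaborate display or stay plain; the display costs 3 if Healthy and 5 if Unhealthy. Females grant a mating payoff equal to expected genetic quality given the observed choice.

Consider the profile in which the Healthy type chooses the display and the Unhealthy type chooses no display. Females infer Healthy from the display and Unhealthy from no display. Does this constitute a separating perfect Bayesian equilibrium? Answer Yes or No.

Under these beliefs, the display earns mating payoff 26 and no display earns mating payoff 18.
Healthy: the display nets 26 − 3 = 23; no display nets 18. Healthy prefers the display.
Unhealthy: the display nets 26 − 5 = 21; no display nets 18. Unhealthy would deviate to the display.
Unhealthy has a profitable deviation, so the profile is not an equilibrium.

No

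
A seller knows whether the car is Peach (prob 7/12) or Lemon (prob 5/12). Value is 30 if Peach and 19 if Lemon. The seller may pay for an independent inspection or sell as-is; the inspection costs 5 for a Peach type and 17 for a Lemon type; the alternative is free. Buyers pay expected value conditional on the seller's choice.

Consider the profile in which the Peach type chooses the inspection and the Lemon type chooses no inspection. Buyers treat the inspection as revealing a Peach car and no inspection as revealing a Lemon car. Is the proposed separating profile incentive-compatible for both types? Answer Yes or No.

Yes

Under these beliefs, the inspection earns price 30 and no inspection earns price 19.
Peach: the inspection nets 30 − 5 = 25; no inspection nets 19. Peach prefers the inspection.
Lemon: the inspection nets 30 − 17 = 13; no inspection nets 19. Lemon prefers no inspection.
Neither type deviates, so the separating profile is an equilibrium.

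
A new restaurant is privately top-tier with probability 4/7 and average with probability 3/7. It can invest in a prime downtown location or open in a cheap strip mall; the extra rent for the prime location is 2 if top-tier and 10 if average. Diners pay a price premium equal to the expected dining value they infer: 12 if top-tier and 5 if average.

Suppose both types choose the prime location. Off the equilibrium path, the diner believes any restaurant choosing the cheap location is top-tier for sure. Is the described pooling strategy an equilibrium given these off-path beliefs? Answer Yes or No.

On path, the diner holds the prior and pays 4/7·12 + 3/7·5 = 9. Off path (the cheap location), believing top-tier, it pays 12.
top-tier: the prime location nets 9 − 2 = 7; the cheap location nets 12. top-tier would deviate.
average: the prime location nets 9 − 10 = -1; the cheap location nets 12. average would deviate.
A type deviates, so pooling fails.

No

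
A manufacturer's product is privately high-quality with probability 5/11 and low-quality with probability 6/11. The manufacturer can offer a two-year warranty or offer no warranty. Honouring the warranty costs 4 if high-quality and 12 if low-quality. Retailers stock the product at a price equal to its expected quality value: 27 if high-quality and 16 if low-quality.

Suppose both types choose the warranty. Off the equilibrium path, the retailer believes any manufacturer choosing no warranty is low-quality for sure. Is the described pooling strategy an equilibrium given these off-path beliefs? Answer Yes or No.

On path, the retailer holds the prior and pays 5/11·27 + 6/11·16 = 21. Off path (no warranty), believing low-quality, it pays 16.
high-quality: the warranty nets 21 − 4 = 17; no warranty nets 16. high-quality stays.
low-quality: the warranty nets 21 − 12 = 9; no warranty nets 16. low-quality would deviate.
A type deviates, so pooling fails.

No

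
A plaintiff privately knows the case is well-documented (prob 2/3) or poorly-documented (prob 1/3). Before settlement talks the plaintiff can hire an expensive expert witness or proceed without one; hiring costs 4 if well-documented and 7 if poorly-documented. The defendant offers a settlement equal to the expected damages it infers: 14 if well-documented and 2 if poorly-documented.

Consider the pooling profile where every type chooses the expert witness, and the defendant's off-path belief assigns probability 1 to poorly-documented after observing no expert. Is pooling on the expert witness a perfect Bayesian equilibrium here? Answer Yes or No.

On path, the defendant holds the prior and pays 2/3·14 + 1/3·2 = 10. Off path (no expert), believing poorly-documented, it pays 2.
well-documented: the expert witness nets 10 − 4 = 6; no expert nets 2. well-documented stays.
poorly-documented: the expert witness nets 10 − 7 = 3; no expert nets 2. poorly-documented stays.
No type deviates, so pooling is sustained.

Yes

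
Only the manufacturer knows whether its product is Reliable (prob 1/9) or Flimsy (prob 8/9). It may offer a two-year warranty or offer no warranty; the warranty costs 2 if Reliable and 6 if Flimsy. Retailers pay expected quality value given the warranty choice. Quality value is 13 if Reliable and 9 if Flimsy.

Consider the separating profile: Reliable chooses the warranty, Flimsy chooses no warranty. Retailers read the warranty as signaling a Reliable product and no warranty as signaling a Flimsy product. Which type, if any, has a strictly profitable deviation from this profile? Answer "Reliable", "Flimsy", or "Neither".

The warranty pays 13; no warranty pays 9.
Reliable: assigned the warranty, nets 13 − 2 = 11; deviating to no warranty nets 9.
Flimsy: assigned no warranty, nets 9; deviating to the warranty nets 13 − 6 = 7.
Both types strictly prefer their assigned action; no profitable deviation.

Neither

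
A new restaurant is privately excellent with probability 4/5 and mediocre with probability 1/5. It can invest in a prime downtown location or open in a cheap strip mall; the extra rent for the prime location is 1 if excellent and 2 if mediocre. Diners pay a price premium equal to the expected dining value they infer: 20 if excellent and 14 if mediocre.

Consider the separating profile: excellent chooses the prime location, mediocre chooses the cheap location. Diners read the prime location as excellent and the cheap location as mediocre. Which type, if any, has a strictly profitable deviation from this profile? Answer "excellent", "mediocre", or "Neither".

The prime location pays 20; the cheap location pays 14.
excellent: assigned the prime location, nets 20 − 1 = 19; deviating to the cheap location nets 14.
mediocre: assigned the cheap location, nets 14; deviating to the prime location nets 20 − 2 = 18.
The mediocre type gains 4 by deviating.

mediocre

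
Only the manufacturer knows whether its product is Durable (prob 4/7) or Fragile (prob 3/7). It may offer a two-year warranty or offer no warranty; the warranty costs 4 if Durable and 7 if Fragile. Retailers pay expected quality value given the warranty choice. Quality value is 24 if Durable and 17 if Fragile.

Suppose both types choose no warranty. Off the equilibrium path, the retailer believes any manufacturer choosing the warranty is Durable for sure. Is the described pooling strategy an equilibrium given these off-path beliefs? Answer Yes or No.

On path, the retailer holds the prior and pays 4/7·24 + 3/7·17 = 21. Off path (the warranty), believing Durable, it pays 24.
Durable: no warranty nets 21; the warranty nets 24 − 4 = 20. Durable stays.
Fragile: no warranty nets 21; the warranty nets 24 − 7 = 17. Fragile stays.
No type deviates, so pooling is sustained.

Yes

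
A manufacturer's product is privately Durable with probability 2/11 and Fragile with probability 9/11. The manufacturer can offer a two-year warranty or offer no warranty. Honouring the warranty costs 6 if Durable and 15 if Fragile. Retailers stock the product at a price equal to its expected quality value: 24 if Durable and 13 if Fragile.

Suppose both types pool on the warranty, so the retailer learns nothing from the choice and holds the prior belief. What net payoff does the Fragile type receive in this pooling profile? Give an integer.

0

Pooled price = 2/11·24 + 9/11·13 = 15.
Fragile pays cost 15 for the warranty, so net payoff = 15 − 15 = 0.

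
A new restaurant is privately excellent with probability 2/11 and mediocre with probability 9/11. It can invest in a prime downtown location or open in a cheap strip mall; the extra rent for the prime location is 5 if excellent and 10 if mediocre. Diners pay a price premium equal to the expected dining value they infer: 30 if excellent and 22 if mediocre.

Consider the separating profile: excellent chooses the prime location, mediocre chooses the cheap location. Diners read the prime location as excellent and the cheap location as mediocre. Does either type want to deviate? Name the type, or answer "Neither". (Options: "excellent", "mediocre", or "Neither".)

The prime location pays 30; the cheap location pays 22.
excellent: assigned the prime location, nets 30 − 5 = 25; deviating to the cheap location nets 22.
mediocre: assigned the cheap location, nets 22; deviating to the prime location nets 30 − 10 = 20.
Both types strictly prefer their assigned action; no profitable deviation.

Neither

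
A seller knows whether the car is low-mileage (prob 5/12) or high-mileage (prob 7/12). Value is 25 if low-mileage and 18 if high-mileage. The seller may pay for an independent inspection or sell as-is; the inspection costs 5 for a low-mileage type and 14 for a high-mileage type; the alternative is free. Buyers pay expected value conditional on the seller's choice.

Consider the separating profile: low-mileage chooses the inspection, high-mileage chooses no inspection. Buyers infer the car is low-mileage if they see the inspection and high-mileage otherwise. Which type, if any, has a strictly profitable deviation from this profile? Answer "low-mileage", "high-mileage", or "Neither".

Neither

The inspection pays 25; no inspection pays 18.
low-mileage: assigned the inspection, nets 25 − 5 = 20; deviating to no inspection nets 18.
high-mileage: assigned no inspection, nets 18; deviating to the inspection nets 25 − 14 = 11.
Both types strictly prefer their assigned action; no profitable deviation.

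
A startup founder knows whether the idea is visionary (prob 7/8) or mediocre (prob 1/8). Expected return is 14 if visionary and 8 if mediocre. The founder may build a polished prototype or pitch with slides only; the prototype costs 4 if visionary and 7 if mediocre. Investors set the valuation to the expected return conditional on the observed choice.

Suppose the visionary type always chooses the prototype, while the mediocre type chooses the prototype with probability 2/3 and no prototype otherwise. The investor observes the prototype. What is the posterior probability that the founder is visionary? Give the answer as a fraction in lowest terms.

21/23

P(the prototype) = (7/8)·1 + (1/8)·(2/3) = 23/24.
By Bayes' rule, P(visionary | the prototype) = (7/8) / (23/24) = 21/23.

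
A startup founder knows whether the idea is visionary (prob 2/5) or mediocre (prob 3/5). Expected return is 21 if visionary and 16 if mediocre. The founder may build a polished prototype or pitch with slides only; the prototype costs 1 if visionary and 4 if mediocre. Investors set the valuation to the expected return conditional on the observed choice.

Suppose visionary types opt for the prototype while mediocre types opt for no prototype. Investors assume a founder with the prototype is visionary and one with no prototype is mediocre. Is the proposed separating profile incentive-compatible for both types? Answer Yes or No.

Under these beliefs, the prototype earns valuation 21 and no prototype earns valuation 16.
visionary: the prototype nets 21 − 1 = 20; no prototype nets 16. visionary prefers the prototype.
mediocre: the prototype nets 21 − 4 = 17; no prototype nets 16. mediocre would deviate to the prototype.
mediocre has a profitable deviation, so the profile is not an equilibrium.

No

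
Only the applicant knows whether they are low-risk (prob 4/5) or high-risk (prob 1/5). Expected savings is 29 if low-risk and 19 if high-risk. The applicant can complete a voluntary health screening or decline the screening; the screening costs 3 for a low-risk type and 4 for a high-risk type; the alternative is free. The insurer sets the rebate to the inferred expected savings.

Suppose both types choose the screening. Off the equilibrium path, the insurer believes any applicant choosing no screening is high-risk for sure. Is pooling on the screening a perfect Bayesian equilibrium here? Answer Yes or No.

On path, the insurer holds the prior and pays 4/5·29 + 1/5·19 = 27. Off path (no screening), believing high-risk, it pays 19.
low-risk: the screening nets 27 − 3 = 24; no screening nets 19. low-risk stays.
high-risk: the screening nets 27 − 4 = 23; no screening nets 19. high-risk stays.
No type deviates, so pooling is sustained.

Yes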